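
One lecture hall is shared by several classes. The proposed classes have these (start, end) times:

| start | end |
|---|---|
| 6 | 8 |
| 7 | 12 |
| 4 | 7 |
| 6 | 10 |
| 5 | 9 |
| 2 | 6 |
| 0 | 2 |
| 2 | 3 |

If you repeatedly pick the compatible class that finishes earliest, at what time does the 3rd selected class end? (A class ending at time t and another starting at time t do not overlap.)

Sorted by end: (0,2)  (2,3)  (2,6)  (4,7)  (6,8)  (5,9)  (6,10)  (7,12)
take (0,2); take (2,3); take (4,7); skip (6,10); take (7,12).
Selected: (0,2) (2,3) (4,7) (7,12)

7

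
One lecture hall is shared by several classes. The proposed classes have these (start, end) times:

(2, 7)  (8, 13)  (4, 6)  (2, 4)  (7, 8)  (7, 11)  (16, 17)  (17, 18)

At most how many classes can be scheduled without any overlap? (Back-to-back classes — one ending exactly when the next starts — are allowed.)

Sorted by end: (2,4)  (4,6)  (2,7)  (7,8)  (7,11)  (8,13)  (16,17)  (17,18)
take (2,4); take (4,6); take (7,8); take (8,13); take (16,17); take (17,18).
Selected 6 classes.

6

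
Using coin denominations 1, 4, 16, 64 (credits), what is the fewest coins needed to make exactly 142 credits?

7

Greedy: take as many of the largest coin as possible, then repeat with the remainder.
142 = 2×64 + 3×4 + 2×1
Total coins = 2 + 3 + 2 = 7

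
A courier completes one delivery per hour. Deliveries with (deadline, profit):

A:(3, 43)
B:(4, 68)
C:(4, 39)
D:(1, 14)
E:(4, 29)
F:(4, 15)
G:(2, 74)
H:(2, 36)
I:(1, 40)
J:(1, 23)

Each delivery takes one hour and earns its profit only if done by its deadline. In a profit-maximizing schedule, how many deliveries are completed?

4

Take jobs in profit order; each goes to the latest open slot no later than its deadline.
Profit order: G=74 B=68 A=43 I=40 C=39 H=36 E=29 J=23 F=15 D=14
Assign: G→slot 2, B→slot 4, A→slot 3, I→slot 1, C skipped, H skipped, E skipped, J skipped, F skipped, D skipped.
Slots: [1:I] [2:G] [3:A] [4:B]
4 of 10 scheduled.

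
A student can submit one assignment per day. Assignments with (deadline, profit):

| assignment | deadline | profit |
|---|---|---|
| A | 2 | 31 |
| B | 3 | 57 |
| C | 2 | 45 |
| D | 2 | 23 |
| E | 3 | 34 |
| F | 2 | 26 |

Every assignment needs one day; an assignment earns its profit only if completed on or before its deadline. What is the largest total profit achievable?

136

By profit: B(d3,57), C(d2,45), E(d3,34), A(d2,31), F(d2,26), D(d2,23)
B→slot 3; C→slot 2; E→slot 1; A skipped; F skipped; D skipped.
Profit = 34 + 45 + 57 = 136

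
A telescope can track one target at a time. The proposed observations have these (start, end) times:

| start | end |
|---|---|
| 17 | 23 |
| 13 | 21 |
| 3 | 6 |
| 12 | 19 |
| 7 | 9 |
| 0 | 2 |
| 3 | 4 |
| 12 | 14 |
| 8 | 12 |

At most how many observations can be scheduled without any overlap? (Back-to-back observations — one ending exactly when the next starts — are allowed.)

Sorted by end: (0,2)  (3,4)  (3,6)  (7,9)  (8,12)  (12,14)  (12,19)  (13,21)  (17,23)
take (0,2); take (3,4); skip (3,6); take (7,9); take (12,14); skip (13,21); take (17,23).
Selected 5 observations.

5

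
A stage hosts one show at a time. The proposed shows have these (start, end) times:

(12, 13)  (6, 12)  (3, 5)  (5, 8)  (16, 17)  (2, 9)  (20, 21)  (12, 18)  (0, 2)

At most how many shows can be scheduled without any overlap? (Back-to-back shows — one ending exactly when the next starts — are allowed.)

6

Sort by end time and greedily take each interval whose start is ≥ the last chosen end.
Sorted by end: (0,2)  (3,5)  (5,8)  (2,9)  (6,12)  (12,13)  (16,17)  (12,18)  (20,21)
take (0,2); take (3,5); take (5,8); skip (2,9); take (12,13); take (16,17); take (20,21).
Selected 6 shows.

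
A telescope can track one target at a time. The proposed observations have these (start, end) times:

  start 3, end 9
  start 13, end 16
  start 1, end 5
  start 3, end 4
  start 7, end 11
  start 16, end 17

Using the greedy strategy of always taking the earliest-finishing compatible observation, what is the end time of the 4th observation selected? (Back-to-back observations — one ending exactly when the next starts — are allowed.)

Order by finish time; keep every interval that doesn't clash with the previous kept one.
Sorted by end: (3,4)  (1,5)  (3,9)  (7,11)  (13,16)  (16,17)
take (3,4); take (7,11); take (13,16); take (16,17).
Selected: (3,4) (7,11) (13,16) (16,17)

17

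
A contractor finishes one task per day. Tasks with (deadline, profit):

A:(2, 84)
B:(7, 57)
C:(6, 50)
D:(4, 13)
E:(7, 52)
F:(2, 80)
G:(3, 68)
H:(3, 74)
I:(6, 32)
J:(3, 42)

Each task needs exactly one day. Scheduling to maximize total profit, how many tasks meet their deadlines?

By profit: A(d2,84), F(d2,80), H(d3,74), G(d3,68), B(d7,57), E(d7,52), C(d6,50), J(d3,42), I(d6,32), D(d4,13)
A→slot 2; F→slot 1; H→slot 3; G skipped; B→slot 7; E→slot 6; C→slot 5; J skipped; I→slot 4; D skipped.
7 of 10 scheduled.

7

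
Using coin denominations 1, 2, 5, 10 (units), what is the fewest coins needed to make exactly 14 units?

3

Greedy: take as many of the largest coin as possible, then repeat with the remainder.
14 − 1×10→4 − 2×2→0
Total coins = 1 + 2 = 3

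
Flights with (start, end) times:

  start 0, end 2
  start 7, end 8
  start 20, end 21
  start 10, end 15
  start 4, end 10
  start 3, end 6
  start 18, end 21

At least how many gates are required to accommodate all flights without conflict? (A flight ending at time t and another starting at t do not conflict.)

2

starts: [0, 3, 4, 7, 10, 18, 20]
ends:   [2, 6, 8, 10, 15, 21, 21]
s0→1 e2→0 s3→1 s4→2  — peak 2.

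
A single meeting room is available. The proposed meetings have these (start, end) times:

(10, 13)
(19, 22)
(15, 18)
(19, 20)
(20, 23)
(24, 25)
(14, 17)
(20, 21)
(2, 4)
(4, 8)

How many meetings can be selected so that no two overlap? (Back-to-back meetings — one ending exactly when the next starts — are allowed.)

7

By end time: (2,4), (4,8), (10,13), (14,17), (15,18), (19,20), (20,21), (19,22), (20,23), (24,25).
Pick (2,4); next start ≥ 4 → (4,8); next start ≥ 8 → (10,13); next start ≥ 13 → (14,17); next start ≥ 17 → (19,20); next start ≥ 20 → (20,21); next start ≥ 21 → (24,25).
Selected 7 meetings.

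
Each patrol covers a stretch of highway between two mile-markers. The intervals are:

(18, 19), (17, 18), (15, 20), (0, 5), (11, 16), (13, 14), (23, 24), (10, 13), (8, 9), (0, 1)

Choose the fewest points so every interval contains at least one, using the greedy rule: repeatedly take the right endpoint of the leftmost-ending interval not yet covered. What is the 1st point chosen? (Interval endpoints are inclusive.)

1

By right end: [0,1]  [0,5]  [8,9]  [10,13]  [13,14]  [11,16]  [17,18]  [18,19]  [15,20]  [23,24]
[0,1] uncovered → point at 1; [8,9] uncovered → point at 9; [10,13] uncovered → point at 13; [17,18] uncovered → point at 18; [23,24] uncovered → point at 24.
Points: 1, 9, 13, 18, 24 (5 total).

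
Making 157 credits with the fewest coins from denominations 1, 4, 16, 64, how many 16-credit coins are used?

1

Use the largest denomination that fits, subtract, and repeat.
157 − 2×64→29 − 1×16→13 − 3×4→1 − 1×1→0
Count of 16: 1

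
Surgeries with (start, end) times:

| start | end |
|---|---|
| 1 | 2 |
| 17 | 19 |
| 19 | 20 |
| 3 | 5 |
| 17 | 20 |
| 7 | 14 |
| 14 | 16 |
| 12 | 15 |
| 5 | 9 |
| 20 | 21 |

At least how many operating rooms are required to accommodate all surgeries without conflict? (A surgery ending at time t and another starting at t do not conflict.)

The answer is the maximum number of intervals overlapping at any instant.
starts: [1, 3, 5, 7, 12, 14, 17, 17, 19, 20]
ends:   [2, 5, 9, 14, 15, 16, 19, 20, 20, 21]
s1→1 e2→0 s3→1 e5→0 s5→1 s7→2  — peak 2.

2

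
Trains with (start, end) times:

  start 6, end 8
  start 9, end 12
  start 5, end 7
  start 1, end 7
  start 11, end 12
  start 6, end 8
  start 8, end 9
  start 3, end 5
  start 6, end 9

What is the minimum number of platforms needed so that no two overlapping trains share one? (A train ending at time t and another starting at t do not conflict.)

5

The answer is the maximum number of intervals overlapping at any instant.
starts: [1, 3, 5, 6, 6, 6, 8, 9, 11]
ends:   [5, 7, 7, 8, 8, 9, 9, 12, 12]
s1→1 s3→2 e5→1 s5→2 s6→3 s6→4 s6→5  — peak 5.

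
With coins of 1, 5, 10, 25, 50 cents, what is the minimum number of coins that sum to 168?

Greedy: take as many of the largest coin as possible, then repeat with the remainder.
168 − 3×50→18 − 1×10→8 − 1×5→3 − 3×1→0
Total coins = 3 + 1 + 1 + 3 = 8

8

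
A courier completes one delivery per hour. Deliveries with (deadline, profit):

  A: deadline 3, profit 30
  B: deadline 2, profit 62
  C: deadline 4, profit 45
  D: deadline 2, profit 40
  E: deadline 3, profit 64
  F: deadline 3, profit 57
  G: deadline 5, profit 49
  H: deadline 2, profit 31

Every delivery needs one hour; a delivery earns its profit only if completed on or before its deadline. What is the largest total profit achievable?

277

Sort by profit descending; place each in the latest free slot ≤ its deadline.
By profit: E(d3,64), B(d2,62), F(d3,57), G(d5,49), C(d4,45), D(d2,40), H(d2,31), A(d3,30)
E→slot 3; B→slot 2; F→slot 1; G→slot 5; C→slot 4; D skipped; H skipped; A skipped.
Profit = 57 + 62 + 64 + 45 + 49 = 277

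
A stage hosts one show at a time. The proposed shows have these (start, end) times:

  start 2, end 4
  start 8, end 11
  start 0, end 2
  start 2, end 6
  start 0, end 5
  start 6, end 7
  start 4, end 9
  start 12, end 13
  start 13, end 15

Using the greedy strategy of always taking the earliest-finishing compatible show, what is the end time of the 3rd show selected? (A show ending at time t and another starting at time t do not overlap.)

7

Sort by end time and greedily take each interval whose start is ≥ the last chosen end.
Sorted by end: (0,2)  (2,4)  (0,5)  (2,6)  (6,7)  (4,9)  (8,11)  (12,13)  (13,15)
take (0,2); take (2,4); skip (0,5); take (6,7); take (8,11); take (12,13); take (13,15).
Selected: (0,2) (2,4) (6,7) (8,11) (12,13) (13,15)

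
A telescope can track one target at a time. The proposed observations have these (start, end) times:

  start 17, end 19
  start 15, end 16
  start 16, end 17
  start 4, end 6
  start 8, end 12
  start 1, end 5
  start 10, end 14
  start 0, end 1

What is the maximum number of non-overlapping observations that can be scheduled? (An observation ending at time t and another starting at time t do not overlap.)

Greedy by earliest finish: after sorting by end time, pick each interval compatible with the last pick.
Sorted by end: (0,1)  (1,5)  (4,6)  (8,12)  (10,14)  (15,16)  (16,17)  (17,19)
take (0,1); take (1,5); skip (4,6); take (8,12); skip (10,14); take (15,16); take (16,17); take (17,19).
Selected 6 observations.

6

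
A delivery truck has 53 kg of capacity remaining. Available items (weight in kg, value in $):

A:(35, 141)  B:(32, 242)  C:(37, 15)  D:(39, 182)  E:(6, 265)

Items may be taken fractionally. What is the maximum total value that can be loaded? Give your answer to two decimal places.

577.00

Order: E (265/6=44.17) > B (242/32=7.56) > D (182/39=4.67) > A (141/35=4.03) > C (15/37=0.41)
Fill: take E (6 @ 265) → take B (32 @ 242) → take 15/39 of D → 70.00; 53/53 used.
Total value = 577.00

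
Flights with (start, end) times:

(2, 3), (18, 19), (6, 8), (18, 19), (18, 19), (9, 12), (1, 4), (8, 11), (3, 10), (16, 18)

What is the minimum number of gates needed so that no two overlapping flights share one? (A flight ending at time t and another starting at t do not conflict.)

3

Count concurrent intervals with a sweep; the peak is the room count.
Events (time:±→running): 1:+→1 2:+→2 3:-→1 3:+→2 4:-→1 6:+→2 8:-→1 8:+→2 9:+→3 … peak 3.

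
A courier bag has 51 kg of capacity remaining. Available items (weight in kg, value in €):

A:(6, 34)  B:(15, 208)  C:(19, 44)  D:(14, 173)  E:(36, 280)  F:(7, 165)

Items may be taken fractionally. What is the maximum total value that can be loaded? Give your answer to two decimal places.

662.67

Order: F (165/7=23.57) > B (208/15=13.87) > D (173/14=12.36) > E (280/36=7.78) > A (34/6=5.67) > C (44/19=2.32)
Fill: take F (7 @ 165) → take B (15 @ 208) → take D (14 @ 173) → take 15/36 of E → 116.67; 51/51 used.
Total value = 662.67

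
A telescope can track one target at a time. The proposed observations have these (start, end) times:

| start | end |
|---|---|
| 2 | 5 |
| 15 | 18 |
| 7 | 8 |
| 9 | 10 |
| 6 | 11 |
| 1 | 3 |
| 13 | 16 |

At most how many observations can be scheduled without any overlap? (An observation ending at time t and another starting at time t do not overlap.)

4

Order by finish time; keep every interval that doesn't clash with the previous kept one.
Sorted by end: (1,3)  (2,5)  (7,8)  (9,10)  (6,11)  (13,16)  (15,18)
take (1,3); skip (2,5); take (7,8); take (9,10); skip (6,11); take (13,16).
Selected 4 observations.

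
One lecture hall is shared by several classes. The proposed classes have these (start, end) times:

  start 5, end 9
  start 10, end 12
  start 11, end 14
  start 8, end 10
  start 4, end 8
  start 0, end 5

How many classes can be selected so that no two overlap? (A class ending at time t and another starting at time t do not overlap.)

3

Sorted by end: (0,5)  (4,8)  (5,9)  (8,10)  (10,12)  (11,14)
take (0,5); skip (4,8); take (5,9); take (10,12).
Selected 3 classes.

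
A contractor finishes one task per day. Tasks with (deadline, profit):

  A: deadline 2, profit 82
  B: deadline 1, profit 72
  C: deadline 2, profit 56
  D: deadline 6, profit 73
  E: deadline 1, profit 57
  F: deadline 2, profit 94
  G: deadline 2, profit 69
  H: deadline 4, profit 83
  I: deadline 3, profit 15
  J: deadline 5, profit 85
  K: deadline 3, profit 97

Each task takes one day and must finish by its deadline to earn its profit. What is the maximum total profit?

514

Sort by profit descending; place each in the latest free slot ≤ its deadline.
By profit: K(d3,97), F(d2,94), J(d5,85), H(d4,83), A(d2,82), D(d6,73), B(d1,72), G(d2,69), E(d1,57), C(d2,56), I(d3,15)
K→slot 3; F→slot 2; J→slot 5; H→slot 4; A→slot 1; D→slot 6; B skipped; G skipped; E skipped; C skipped; I skipped.
Profit = 82 + 94 + 97 + 83 + 85 + 73 = 514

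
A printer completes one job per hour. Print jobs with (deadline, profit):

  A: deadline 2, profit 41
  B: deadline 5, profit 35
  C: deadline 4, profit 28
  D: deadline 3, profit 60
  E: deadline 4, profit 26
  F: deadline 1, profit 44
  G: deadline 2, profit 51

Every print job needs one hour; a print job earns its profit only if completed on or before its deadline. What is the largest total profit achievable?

218

Profit order: D=60 G=51 F=44 A=41 B=35 C=28 E=26
Assign: D→slot 3, G→slot 2, F→slot 1, A skipped, B→slot 5, C→slot 4, E skipped.
Slots: [1:F] [2:G] [3:D] [4:C] [5:B]
Profit = 44 + 51 + 60 + 28 + 35 = 218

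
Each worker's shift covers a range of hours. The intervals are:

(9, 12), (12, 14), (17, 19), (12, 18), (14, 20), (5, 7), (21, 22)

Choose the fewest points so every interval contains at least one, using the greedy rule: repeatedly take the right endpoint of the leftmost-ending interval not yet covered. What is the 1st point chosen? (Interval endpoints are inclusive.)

7

By right end: [5,7]  [9,12]  [12,14]  [12,18]  [17,19]  [14,20]  [21,22]
[5,7] uncovered → point at 7; [9,12] uncovered → point at 12; [17,19] uncovered → point at 19; [21,22] uncovered → point at 22.
Points: 7, 12, 19, 22 (4 total).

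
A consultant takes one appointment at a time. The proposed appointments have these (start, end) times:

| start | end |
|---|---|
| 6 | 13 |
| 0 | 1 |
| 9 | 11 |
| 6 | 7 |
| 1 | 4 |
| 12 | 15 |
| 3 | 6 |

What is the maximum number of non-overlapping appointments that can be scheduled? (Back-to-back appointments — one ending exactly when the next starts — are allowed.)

5

Sorted by end: (0,1)  (1,4)  (3,6)  (6,7)  (9,11)  (6,13)  (12,15)
take (0,1); take (1,4); take (6,7); take (9,11); take (12,15).
Selected 5 appointments.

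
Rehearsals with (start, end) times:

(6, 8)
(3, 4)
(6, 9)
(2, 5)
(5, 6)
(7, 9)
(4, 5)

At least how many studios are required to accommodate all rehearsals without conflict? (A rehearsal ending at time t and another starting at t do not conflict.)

3

Count concurrent intervals with a sweep; the peak is the room count.
Events (time:±→running): 2:+→1 3:+→2 4:-→1 4:+→2 5:-→1 5:-→0 5:+→1 6:-→0 6:+→1 6:+→2 7:+→3 … peak 3.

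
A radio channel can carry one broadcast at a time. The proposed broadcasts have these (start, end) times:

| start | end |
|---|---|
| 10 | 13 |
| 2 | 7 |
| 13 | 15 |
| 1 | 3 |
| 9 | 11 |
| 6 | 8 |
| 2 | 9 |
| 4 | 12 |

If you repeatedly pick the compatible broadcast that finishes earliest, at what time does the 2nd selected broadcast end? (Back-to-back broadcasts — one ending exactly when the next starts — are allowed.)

Greedy by earliest finish: after sorting by end time, pick each interval compatible with the last pick.
Sorted by end: (1,3)  (2,7)  (6,8)  (2,9)  (9,11)  (4,12)  (10,13)  (13,15)
take (1,3); take (6,8); take (9,11); take (13,15).
Selected: (1,3) (6,8) (9,11) (13,15)

8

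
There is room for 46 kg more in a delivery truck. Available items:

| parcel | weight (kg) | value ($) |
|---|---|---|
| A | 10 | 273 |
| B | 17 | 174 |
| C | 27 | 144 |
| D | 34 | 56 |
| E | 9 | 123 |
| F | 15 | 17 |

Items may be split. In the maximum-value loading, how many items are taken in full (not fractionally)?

3

Ratios (sorted): A 27.30, E 13.67, B 10.24, C 5.33, D 1.65, F 1.13
take A (10 @ 273); take E (9 @ 123); take B (17 @ 174); take 10/27 of C → 53.33. Capacity used 46/46.
3 item(s) taken whole; one partial (take 10/27 of C).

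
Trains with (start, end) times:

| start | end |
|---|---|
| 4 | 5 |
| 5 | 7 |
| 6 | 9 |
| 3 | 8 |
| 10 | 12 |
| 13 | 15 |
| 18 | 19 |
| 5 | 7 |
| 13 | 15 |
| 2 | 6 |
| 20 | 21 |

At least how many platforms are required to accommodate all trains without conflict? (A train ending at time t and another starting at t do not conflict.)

Count concurrent intervals with a sweep; the peak is the room count.
starts: [2, 3, 4, 5, 5, 6, 10, 13, 13, 18, 20]
ends:   [5, 6, 7, 7, 8, 9, 12, 15, 15, 19, 21]
s2→1 s3→2 s4→3 e5→2 s5→3 s5→4  — peak 4.

4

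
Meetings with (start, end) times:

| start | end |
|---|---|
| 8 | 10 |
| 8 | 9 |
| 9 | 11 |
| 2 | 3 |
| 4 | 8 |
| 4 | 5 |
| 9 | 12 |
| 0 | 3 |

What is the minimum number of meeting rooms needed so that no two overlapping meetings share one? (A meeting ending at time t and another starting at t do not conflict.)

starts: [0, 2, 4, 4, 8, 8, 9, 9]
ends:   [3, 3, 5, 8, 9, 10, 11, 12]
s0→1 s2→2 e3→1 e3→0 s4→1 s4→2 e5→1 e8→0 s8→1 s8→2 e9→1 s9→2 s9→3  — peak 3.

3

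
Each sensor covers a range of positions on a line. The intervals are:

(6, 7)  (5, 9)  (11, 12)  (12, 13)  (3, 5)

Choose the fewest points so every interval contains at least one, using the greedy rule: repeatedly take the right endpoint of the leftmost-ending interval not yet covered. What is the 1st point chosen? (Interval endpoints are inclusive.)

5

By right end: [3,5]  [6,7]  [5,9]  [11,12]  [12,13]
[3,5] uncovered → point at 5; [6,7] uncovered → point at 7; [11,12] uncovered → point at 12.
Points: 5, 7, 12 (3 total).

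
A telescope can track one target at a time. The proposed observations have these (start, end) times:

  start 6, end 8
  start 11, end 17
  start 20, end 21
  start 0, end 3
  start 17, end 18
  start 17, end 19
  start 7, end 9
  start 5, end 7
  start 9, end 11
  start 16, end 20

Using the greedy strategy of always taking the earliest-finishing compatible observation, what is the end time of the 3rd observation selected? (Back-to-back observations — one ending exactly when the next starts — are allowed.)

9

By end time: (0,3), (5,7), (6,8), (7,9), (9,11), (11,17), (17,18), (17,19), (16,20), (20,21).
Pick (0,3); next start ≥ 3 → (5,7); next start ≥ 7 → (7,9); next start ≥ 9 → (9,11); next start ≥ 11 → (11,17); next start ≥ 17 → (17,18); next start ≥ 18 → (20,21).
Selected: (0,3) (5,7) (7,9) (9,11) (11,17) (17,18) (20,21)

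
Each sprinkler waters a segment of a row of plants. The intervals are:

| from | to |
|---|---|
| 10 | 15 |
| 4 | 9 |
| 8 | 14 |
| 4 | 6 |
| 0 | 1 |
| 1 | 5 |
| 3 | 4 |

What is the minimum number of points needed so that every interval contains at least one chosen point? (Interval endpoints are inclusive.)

3

Sort by right endpoint; whenever an interval is uncovered, place a point at its right end.
Sorted: [0,1] [3,4] [1,5] [4,6] [4,9] [8,14] [10,15]
{[0,1]} hit by 1; {[3,4],[1,5],[4,6],[4,9]} hit by 4; {[8,14],[10,15]} hit by 14.
Points: 1, 4, 14 (3 total).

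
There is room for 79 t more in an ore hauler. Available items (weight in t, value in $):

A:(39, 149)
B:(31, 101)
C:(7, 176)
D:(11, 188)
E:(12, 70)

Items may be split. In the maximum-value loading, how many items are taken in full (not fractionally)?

Order: C (176/7=25.14) > D (188/11=17.09) > E (70/12=5.83) > A (149/39=3.82) > B (101/31=3.26)
Fill: take C (7 @ 176) → take D (11 @ 188) → take E (12 @ 70) → take A (39 @ 149) → take 10/31 of B → 32.58; 79/79 used.
4 item(s) taken whole; one partial (take 10/31 of B).

4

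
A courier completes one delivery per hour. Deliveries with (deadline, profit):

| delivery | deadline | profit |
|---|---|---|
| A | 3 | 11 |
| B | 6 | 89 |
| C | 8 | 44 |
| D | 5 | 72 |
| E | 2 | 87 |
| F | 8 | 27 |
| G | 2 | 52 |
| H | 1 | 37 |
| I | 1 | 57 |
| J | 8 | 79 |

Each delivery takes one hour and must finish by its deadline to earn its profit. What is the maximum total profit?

By profit: B(d6,89), E(d2,87), J(d8,79), D(d5,72), I(d1,57), G(d2,52), C(d8,44), H(d1,37), F(d8,27), A(d3,11)
B→slot 6; E→slot 2; J→slot 8; D→slot 5; I→slot 1; G skipped; C→slot 7; H skipped; F→slot 4; A→slot 3.
Profit = 57 + 87 + 11 + 27 + 72 + 89 + 44 + 79 = 466

466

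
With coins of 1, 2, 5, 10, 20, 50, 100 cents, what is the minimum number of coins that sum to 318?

318 = 3×100 + 1×10 + 1×5 + 1×2 + 1×1
Total coins = 3 + 1 + 1 + 1 + 1 = 7

7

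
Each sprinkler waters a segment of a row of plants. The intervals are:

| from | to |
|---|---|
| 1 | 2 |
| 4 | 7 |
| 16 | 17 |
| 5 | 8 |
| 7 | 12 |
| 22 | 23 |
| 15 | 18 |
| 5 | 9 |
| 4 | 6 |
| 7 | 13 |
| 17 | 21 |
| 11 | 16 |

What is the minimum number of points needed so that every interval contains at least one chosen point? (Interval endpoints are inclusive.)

By right end: [1,2]  [4,6]  [4,7]  [5,8]  [5,9]  [7,12]  [7,13]  [11,16]  [16,17]  [15,18]  [17,21]  [22,23]
[1,2] uncovered → point at 2; [4,6] uncovered → point at 6; [7,12] uncovered → point at 12; [16,17] uncovered → point at 17; [22,23] uncovered → point at 23.
Points: 2, 6, 12, 17, 23 (5 total).

5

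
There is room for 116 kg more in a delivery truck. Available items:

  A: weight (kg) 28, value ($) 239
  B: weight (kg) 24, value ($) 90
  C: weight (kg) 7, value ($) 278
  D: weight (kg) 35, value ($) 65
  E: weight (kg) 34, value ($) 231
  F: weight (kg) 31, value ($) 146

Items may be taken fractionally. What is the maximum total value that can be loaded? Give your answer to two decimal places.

954.00

Sort by value per unit weight and fill in that order.
Order: C (278/7=39.71) > A (239/28=8.54) > E (231/34=6.79) > F (146/31=4.71) > B (90/24=3.75) > D (65/35=1.86)
Fill: take C (7 @ 278) → take A (28 @ 239) → take E (34 @ 231) → take F (31 @ 146) → take 16/24 of B → 60.00; 116/116 used.
Total value = 954.00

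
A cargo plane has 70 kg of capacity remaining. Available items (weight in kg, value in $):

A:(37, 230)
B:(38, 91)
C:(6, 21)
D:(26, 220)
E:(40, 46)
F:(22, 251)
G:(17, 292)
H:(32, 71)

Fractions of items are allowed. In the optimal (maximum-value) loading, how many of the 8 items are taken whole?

3

Ratios (sorted): G 17.18, F 11.41, D 8.46, A 6.22, C 3.50, B 2.39, H 2.22, E 1.15
take G (17 @ 292); take F (22 @ 251); take D (26 @ 220); take 5/37 of A → 31.08. Capacity used 70/70.
3 item(s) taken whole; one partial (take 5/37 of A).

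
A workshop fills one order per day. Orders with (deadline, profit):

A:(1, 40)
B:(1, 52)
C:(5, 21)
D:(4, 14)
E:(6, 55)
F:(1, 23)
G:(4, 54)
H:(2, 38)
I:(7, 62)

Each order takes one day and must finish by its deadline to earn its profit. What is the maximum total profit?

296

By profit: I(d7,62), E(d6,55), G(d4,54), B(d1,52), A(d1,40), H(d2,38), F(d1,23), C(d5,21), D(d4,14)
I→slot 7; E→slot 6; G→slot 4; B→slot 1; A skipped; H→slot 2; F skipped; C→slot 5; D→slot 3.
Profit = 52 + 38 + 14 + 54 + 21 + 55 + 62 = 296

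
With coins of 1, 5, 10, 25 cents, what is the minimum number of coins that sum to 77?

5

Use the largest denomination that fits, subtract, and repeat.
77 = 3×25 + 2×1
Total coins = 3 + 2 = 5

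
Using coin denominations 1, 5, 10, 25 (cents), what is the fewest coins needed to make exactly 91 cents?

Use the largest denomination that fits, subtract, and repeat.
91 = 3×25 + 1×10 + 1×5 + 1×1
Total coins = 3 + 1 + 1 + 1 = 6

6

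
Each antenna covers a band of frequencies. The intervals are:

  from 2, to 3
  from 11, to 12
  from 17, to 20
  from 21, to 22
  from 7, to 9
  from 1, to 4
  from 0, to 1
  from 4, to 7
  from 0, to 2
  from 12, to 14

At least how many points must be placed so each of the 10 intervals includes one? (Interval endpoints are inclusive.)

Sort by right endpoint; whenever an interval is uncovered, place a point at its right end.
By right end: [0,1]  [0,2]  [2,3]  [1,4]  [4,7]  [7,9]  [11,12]  [12,14]  [17,20]  [21,22]
[0,1] uncovered → point at 1; [2,3] uncovered → point at 3; [4,7] uncovered → point at 7; [11,12] uncovered → point at 12; [17,20] uncovered → point at 20; [21,22] uncovered → point at 22.
Points: 1, 3, 7, 12, 20, 22 (6 total).

6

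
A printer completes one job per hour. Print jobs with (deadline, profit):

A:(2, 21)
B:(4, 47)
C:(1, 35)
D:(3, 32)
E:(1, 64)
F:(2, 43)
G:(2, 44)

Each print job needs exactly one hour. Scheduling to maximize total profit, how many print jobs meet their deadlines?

Sort by profit descending; place each in the latest free slot ≤ its deadline.
By profit: E(d1,64), B(d4,47), G(d2,44), F(d2,43), C(d1,35), D(d3,32), A(d2,21)
E→slot 1; B→slot 4; G→slot 2; F skipped; C skipped; D→slot 3; A skipped.
4 of 7 scheduled.

4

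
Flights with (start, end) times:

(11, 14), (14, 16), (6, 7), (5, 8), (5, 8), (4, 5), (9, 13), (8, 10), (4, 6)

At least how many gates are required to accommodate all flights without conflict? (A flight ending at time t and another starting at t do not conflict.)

3

Events (time:±→running): 4:+→1 4:+→2 5:-→1 5:+→2 5:+→3 … peak 3.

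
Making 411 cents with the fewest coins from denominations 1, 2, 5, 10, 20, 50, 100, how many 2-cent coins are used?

0

Use the largest denomination that fits, subtract, and repeat.
411 − 4×100→11 − 1×10→1 − 1×1→0
Count of 2: 0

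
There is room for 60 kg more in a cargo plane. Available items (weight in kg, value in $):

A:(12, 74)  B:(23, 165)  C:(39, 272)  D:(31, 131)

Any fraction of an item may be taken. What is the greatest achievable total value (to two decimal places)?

Sort by value per unit weight and fill in that order.
Order: B (165/23=7.17) > C (272/39=6.97) > A (74/12=6.17) > D (131/31=4.23)
Fill: take B (23 @ 165) → take 37/39 of C → 258.05; 60/60 used.
Total value = 423.05

423.05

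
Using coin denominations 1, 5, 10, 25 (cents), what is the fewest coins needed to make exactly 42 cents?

5

42 − 1×25→17 − 1×10→7 − 1×5→2 − 2×1→0
Total coins = 1 + 1 + 1 + 2 = 5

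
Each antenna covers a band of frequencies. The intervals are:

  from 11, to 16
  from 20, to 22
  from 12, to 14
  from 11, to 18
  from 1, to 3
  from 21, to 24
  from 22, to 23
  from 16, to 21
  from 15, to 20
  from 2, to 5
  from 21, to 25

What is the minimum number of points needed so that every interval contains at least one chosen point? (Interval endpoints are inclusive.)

4

Sorted: [1,3] [2,5] [12,14] [11,16] [11,18] [15,20] [16,21] [20,22] [22,23] [21,24] [21,25]
{[1,3],[2,5]} hit by 3; {[12,14],[11,16],[11,18]} hit by 14; {[15,20],[16,21],[20,22]} hit by 20; {[22,23],[21,24],[21,25]} hit by 23.
Points: 3, 14, 20, 23 (4 total).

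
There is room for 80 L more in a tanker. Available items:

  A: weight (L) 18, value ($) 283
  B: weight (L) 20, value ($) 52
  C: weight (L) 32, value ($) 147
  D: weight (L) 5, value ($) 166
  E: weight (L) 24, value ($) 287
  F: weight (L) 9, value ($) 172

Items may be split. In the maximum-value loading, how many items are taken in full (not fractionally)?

Order: D (166/5=33.20) > F (172/9=19.11) > A (283/18=15.72) > E (287/24=11.96) > C (147/32=4.59) > B (52/20=2.60)
Fill: take D (5 @ 166) → take F (9 @ 172) → take A (18 @ 283) → take E (24 @ 287) → take 24/32 of C → 110.25; 80/80 used.
4 item(s) taken whole; one partial (take 24/32 of C).

4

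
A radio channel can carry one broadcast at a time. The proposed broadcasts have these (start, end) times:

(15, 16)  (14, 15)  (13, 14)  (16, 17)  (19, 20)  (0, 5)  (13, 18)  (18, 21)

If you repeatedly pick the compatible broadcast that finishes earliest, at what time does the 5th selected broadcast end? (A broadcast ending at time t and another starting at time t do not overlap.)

Greedy by earliest finish: after sorting by end time, pick each interval compatible with the last pick.
Sorted by end: (0,5)  (13,14)  (14,15)  (15,16)  (16,17)  (13,18)  (19,20)  (18,21)
take (0,5); take (13,14); take (14,15); take (15,16); take (16,17); take (19,20); skip (18,21).
Selected: (0,5) (13,14) (14,15) (15,16) (16,17) (19,20)

17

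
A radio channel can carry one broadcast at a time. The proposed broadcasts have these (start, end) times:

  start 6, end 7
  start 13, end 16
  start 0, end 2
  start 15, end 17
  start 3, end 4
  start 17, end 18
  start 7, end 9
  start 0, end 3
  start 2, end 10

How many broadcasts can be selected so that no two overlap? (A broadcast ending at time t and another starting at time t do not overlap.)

Greedy by earliest finish: after sorting by end time, pick each interval compatible with the last pick.
Sorted by end: (0,2)  (0,3)  (3,4)  (6,7)  (7,9)  (2,10)  (13,16)  (15,17)  (17,18)
take (0,2); take (3,4); take (6,7); take (7,9); take (13,16); skip (15,17); take (17,18).
Selected 6 broadcasts.

6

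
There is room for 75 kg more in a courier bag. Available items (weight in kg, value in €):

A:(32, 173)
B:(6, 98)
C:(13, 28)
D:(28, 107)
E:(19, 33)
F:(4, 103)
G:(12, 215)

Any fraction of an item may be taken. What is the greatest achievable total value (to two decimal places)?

669.25

Sort by value per unit weight and fill in that order.
Ratios (sorted): F 25.75, G 17.92, B 16.33, A 5.41, D 3.82, C 2.15, E 1.74
take F (4 @ 103); take G (12 @ 215); take B (6 @ 98); take A (32 @ 173); take 21/28 of D → 80.25. Capacity used 75/75.
Total value = 669.25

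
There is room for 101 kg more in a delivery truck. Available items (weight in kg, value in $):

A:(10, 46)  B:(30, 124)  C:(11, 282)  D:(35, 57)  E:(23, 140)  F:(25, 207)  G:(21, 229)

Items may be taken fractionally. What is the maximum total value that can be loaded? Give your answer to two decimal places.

949.47

Sort by value per unit weight and fill in that order.
Order: C (282/11=25.64) > G (229/21=10.90) > F (207/25=8.28) > E (140/23=6.09) > A (46/10=4.60) > B (124/30=4.13) > D (57/35=1.63)
Fill: take C (11 @ 282) → take G (21 @ 229) → take F (25 @ 207) → take E (23 @ 140) → take A (10 @ 46) → take 11/30 of B → 45.47; 101/101 used.
Total value = 949.47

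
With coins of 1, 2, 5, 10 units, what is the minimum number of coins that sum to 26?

26 − 2×10→6 − 1×5→1 − 1×1→0
Total coins = 2 + 1 + 1 = 4

4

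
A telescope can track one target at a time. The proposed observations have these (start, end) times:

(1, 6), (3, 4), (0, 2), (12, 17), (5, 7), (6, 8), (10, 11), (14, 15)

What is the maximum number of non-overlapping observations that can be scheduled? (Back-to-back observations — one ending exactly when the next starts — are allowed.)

5

Sort by end time and greedily take each interval whose start is ≥ the last chosen end.
By end time: (0,2), (3,4), (1,6), (5,7), (6,8), (10,11), (14,15), (12,17).
Pick (0,2); next start ≥ 2 → (3,4); next start ≥ 4 → (5,7); next start ≥ 7 → (10,11); next start ≥ 11 → (14,15).
Selected 5 observations.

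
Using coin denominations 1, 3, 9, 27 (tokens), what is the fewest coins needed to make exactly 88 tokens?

6

88 = 3×27 + 2×3 + 1×1
Total coins = 3 + 2 + 1 = 6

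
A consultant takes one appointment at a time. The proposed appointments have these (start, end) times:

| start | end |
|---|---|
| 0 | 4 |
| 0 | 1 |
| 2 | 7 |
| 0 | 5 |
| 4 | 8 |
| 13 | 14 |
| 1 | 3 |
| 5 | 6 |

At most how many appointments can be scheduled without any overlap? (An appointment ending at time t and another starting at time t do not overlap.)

4

Sorted by end: (0,1)  (1,3)  (0,4)  (0,5)  (5,6)  (2,7)  (4,8)  (13,14)
take (0,1); take (1,3); skip (0,5); take (5,6); skip (2,7); take (13,14).
Selected 4 appointments.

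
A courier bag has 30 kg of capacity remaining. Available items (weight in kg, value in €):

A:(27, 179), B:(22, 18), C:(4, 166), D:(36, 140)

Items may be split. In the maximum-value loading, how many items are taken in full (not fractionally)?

Ratios (sorted): C 41.50, A 6.63, D 3.89, B 0.82
take C (4 @ 166); take 26/27 of A → 172.37. Capacity used 30/30.
1 item(s) taken whole; one partial (take 26/27 of A).

1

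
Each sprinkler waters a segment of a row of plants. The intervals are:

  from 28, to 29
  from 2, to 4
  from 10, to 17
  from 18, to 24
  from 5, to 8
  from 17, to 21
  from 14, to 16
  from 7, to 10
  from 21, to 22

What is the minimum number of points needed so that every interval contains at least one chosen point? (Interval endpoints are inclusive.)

Process intervals by earliest right end; each time one isn't hit yet, stab at its right endpoint.
Sorted: [2,4] [5,8] [7,10] [14,16] [10,17] [17,21] [21,22] [18,24] [28,29]
{[2,4]} hit by 4; {[5,8],[7,10]} hit by 8; {[14,16],[10,17]} hit by 16; {[17,21],[21,22],[18,24]} hit by 21; {[28,29]} hit by 29.
Points: 4, 8, 16, 21, 29 (5 total).

5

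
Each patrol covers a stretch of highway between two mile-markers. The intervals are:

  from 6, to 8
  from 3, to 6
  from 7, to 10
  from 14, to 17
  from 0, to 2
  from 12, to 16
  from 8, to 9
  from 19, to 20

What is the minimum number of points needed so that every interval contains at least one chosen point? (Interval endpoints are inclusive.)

5

By right end: [0,2]  [3,6]  [6,8]  [8,9]  [7,10]  [12,16]  [14,17]  [19,20]
[0,2] uncovered → point at 2; [3,6] uncovered → point at 6; [8,9] uncovered → point at 9; [12,16] uncovered → point at 16; [19,20] uncovered → point at 20.
Points: 2, 6, 9, 16, 20 (5 total).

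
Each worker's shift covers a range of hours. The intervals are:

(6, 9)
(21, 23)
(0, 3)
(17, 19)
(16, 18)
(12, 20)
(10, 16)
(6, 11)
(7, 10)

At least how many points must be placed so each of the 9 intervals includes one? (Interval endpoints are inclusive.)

5

Sorted: [0,3] [6,9] [7,10] [6,11] [10,16] [16,18] [17,19] [12,20] [21,23]
{[0,3]} hit by 3; {[6,9],[7,10],[6,11]} hit by 9; {[10,16],[16,18]} hit by 16; {[17,19],[12,20]} hit by 19; {[21,23]} hit by 23.
Points: 3, 9, 16, 19, 23 (5 total).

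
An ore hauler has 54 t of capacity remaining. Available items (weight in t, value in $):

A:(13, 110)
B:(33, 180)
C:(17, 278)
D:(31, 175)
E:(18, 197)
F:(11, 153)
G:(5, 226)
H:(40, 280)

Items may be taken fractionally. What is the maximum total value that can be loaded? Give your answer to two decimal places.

879.38

Sort by value per unit weight and fill in that order.
Order: G (226/5=45.20) > C (278/17=16.35) > F (153/11=13.91) > E (197/18=10.94) > A (110/13=8.46) > H (280/40=7.00) > D (175/31=5.65) > B (180/33=5.45)
Fill: take G (5 @ 226) → take C (17 @ 278) → take F (11 @ 153) → take E (18 @ 197) → take 3/13 of A → 25.38; 54/54 used.
Total value = 879.38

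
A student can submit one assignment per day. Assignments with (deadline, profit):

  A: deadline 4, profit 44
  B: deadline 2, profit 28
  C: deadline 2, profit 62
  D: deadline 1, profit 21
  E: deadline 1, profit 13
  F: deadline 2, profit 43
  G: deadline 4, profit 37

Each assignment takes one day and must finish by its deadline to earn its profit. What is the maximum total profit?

By profit: C(d2,62), A(d4,44), F(d2,43), G(d4,37), B(d2,28), D(d1,21), E(d1,13)
C→slot 2; A→slot 4; F→slot 1; G→slot 3; B skipped; D skipped; E skipped.
Profit = 43 + 62 + 37 + 44 = 186

186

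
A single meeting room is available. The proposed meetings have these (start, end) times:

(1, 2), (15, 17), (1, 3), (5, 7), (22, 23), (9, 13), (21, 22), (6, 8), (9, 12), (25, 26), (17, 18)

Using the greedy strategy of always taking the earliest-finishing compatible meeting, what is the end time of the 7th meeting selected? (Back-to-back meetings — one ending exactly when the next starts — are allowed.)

23

By end time: (1,2), (1,3), (5,7), (6,8), (9,12), (9,13), (15,17), (17,18), (21,22), (22,23), (25,26).
Pick (1,2); next start ≥ 2 → (5,7); next start ≥ 7 → (9,12); next start ≥ 12 → (15,17); next start ≥ 17 → (17,18); next start ≥ 18 → (21,22); next start ≥ 22 → (22,23); next start ≥ 23 → (25,26).
Selected: (1,2) (5,7) (9,12) (15,17) (17,18) (21,22) (22,23) (25,26)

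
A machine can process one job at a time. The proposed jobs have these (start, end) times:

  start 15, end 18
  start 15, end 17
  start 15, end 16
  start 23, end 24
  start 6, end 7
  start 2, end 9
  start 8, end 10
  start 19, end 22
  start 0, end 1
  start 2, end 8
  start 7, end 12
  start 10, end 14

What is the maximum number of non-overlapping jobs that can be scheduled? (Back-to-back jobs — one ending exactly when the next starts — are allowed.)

Sort by end time and greedily take each interval whose start is ≥ the last chosen end.
By end time: (0,1), (6,7), (2,8), (2,9), (8,10), (7,12), (10,14), (15,16), (15,17), (15,18), (19,22), (23,24).
Pick (0,1); next start ≥ 1 → (6,7); next start ≥ 7 → (8,10); next start ≥ 10 → (10,14); next start ≥ 14 → (15,16); next start ≥ 16 → (19,22); next start ≥ 22 → (23,24).
Selected 7 jobs.

7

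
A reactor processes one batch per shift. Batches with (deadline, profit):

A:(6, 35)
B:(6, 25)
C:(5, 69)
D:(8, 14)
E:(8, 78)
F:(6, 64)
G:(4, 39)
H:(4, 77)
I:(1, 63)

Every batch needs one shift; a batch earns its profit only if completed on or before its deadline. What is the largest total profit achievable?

439

Take jobs in profit order; each goes to the latest open slot no later than its deadline.
Profit order: E=78 H=77 C=69 F=64 I=63 G=39 A=35 B=25 D=14
Assign: E→slot 8, H→slot 4, C→slot 5, F→slot 6, I→slot 1, G→slot 3, A→slot 2, B skipped, D→slot 7.
Slots: [1:I] [2:A] [3:G] [4:H] [5:C] [6:F] [7:D] [8:E]
Profit = 63 + 35 + 39 + 77 + 69 + 64 + 14 + 78 = 439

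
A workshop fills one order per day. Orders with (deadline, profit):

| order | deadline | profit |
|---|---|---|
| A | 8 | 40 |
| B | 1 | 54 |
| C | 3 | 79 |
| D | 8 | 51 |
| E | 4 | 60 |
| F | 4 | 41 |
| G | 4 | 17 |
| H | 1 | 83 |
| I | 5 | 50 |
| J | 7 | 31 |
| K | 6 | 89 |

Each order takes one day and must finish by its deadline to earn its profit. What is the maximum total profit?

493

Profit order: K=89 H=83 C=79 E=60 B=54 D=51 I=50 F=41 A=40 J=31 G=17
Assign: K→slot 6, H→slot 1, C→slot 3, E→slot 4, B skipped, D→slot 8, I→slot 5, F→slot 2, A→slot 7, J skipped, G skipped.
Slots: [1:H] [2:F] [3:C] [4:E] [5:I] [6:K] [7:A] [8:D]
Profit = 83 + 41 + 79 + 60 + 50 + 89 + 40 + 51 = 493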